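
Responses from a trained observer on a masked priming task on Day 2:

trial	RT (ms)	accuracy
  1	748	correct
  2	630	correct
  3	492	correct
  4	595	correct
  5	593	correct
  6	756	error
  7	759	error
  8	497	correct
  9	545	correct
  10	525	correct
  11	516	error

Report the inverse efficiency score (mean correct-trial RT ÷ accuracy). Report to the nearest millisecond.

795 ms

Correct trials (n=8): 748, 630, 492, 595, 593, 497, 545, 525
Mean correct RT = 4625/8 = 578.1250 ms
Proportion correct = 8/11
IES = 578.1250 / (8/11) = 794.922 ms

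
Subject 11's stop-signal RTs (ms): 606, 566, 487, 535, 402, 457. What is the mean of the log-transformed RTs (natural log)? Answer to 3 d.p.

6.223

ln(RT): 6.4069, 6.3386, 6.1883, 6.2823, 5.9965, 6.1247
Σ ln(RT) = 37.3371
Mean = 37.3371/6 = 6.22286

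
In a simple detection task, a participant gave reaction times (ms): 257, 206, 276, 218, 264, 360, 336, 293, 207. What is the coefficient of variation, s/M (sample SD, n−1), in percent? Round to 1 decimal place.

20.4%

n = 9, Σ = 2417, M = 268.5556
Σ(x−M)² = 23976.222; s = √(23976.222/8) = 54.7451
CV = 54.7451 / 268.5556 = 0.20385 = 20.385%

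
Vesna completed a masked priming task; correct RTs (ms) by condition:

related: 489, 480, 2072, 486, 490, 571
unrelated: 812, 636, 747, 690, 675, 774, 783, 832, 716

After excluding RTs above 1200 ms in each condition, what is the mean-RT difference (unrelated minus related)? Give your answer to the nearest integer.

237 ms

related: exclude 2072
M(related) = 2516/5 = 503.200
M(unrelated) = 6665/9 = 740.556
Difference = 740.556 − 503.200 = 237.356 ms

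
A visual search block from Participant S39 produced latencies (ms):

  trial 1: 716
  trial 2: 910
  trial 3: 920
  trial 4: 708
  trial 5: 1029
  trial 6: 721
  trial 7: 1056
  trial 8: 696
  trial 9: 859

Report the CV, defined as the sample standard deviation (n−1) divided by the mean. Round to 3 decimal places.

n = 9, Σ = 7615, M = 846.1111
Σ(x−M)² = 161398.889; s = √(161398.889/8) = 142.0382
CV = 142.0382 / 846.1111 = 0.16787

0.168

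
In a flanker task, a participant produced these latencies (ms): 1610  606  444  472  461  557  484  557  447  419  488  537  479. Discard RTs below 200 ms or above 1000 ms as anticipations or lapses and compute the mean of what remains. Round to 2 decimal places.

495.92 ms

Excluded: 1610
Retained (n=12): Σ = 5951
Mean = 5951/12 = 495.9167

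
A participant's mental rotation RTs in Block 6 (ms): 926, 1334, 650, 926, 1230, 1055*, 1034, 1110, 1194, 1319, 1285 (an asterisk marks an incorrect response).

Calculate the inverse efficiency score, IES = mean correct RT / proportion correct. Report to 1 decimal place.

Correct trials (n=10): 926, 1334, 650, 926, 1230, 1034, 1110, 1194, 1319, 1285
Mean correct RT = 11008/10 = 1100.8000 ms
Proportion correct = 10/11
IES = 1100.8000 / (10/11) = 1210.880 ms

1210.9 ms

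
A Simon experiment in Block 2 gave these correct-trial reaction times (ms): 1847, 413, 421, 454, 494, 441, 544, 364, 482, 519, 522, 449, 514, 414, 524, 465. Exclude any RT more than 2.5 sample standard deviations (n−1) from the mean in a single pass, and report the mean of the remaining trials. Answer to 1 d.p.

n = 16, ΣRT = 8867, M = 554.188
Σ(x−M)² = 1820466.44; s = √(1820466.44/15) = 348.374
Cutoffs: 554.188 ± 2.5·348.374 → [-316.7, 1425.1]
Outside: 1847 → excluded.
Retained (n=15): Σ = 7020, mean = 7020/15 = 468.000

468.0 ms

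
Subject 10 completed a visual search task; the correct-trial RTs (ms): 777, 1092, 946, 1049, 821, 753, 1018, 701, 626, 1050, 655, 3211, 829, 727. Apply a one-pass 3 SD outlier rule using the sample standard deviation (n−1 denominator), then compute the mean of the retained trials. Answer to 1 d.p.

n = 14, ΣRT = 14255, M = 1018.214
Σ(x−M)² = 5495332.36; s = √(5495332.36/13) = 650.168
Cutoffs: 1018.214 ± 3·650.168 → [-932.3, 2968.7]
Outside: 3211 → excluded.
Retained (n=13): Σ = 11044, mean = 11044/13 = 849.538

849.5 ms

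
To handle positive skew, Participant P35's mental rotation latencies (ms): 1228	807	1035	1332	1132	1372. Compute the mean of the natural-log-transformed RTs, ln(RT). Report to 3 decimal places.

7.033

ln(RT): 7.1131, 6.6933, 6.9422, 7.1944, 7.0317, 7.2240
Σ ln(RT) = 42.1988
Mean = 42.1988/6 = 7.03314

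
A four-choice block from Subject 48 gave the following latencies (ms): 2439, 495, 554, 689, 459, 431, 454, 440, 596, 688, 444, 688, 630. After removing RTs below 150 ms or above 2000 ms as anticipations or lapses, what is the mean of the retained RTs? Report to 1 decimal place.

547.3 ms

Excluded: 2439
Retained (n=12): Σ = 6568
Mean = 6568/12 = 547.3333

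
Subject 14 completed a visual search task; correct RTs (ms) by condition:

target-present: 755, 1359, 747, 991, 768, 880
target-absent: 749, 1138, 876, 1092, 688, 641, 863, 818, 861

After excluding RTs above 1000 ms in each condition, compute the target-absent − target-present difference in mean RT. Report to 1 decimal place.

target-present: exclude 1359
target-absent: exclude 1138, 1092
M(target-present) = 4141/5 = 828.200
M(target-absent) = 5496/7 = 785.143
Difference = 785.143 − 828.200 = -43.057 ms

-43.1 ms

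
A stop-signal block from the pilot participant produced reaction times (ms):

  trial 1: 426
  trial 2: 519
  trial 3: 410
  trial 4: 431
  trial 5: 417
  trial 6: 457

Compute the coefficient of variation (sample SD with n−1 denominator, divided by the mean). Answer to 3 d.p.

n = 6, Σ = 2660, M = 443.3333
Σ(x−M)² = 8169.333; s = √(8169.333/5) = 40.4211
CV = 40.4211 / 443.3333 = 0.09118

0.091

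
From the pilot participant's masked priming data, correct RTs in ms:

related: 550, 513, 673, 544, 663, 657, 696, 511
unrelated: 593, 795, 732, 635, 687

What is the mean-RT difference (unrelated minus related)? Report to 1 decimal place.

87.5 ms

M(related) = 4807/8 = 600.875
M(unrelated) = 3442/5 = 688.400
Difference = 688.400 − 600.875 = 87.525 ms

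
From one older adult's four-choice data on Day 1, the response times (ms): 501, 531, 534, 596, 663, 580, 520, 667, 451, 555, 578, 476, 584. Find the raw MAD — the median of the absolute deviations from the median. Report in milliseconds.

35 ms

Sorted: 451, 476, 501, 520, 531, 534, 555, 578, 580, 584, 596, 663, 667 → median = 555
|x − 555|: 54, 24, 21, 41, 108, 25, 35, 112, 104, 0, 23, 79, 29
Sorted deviations: 0, 21, 23, 24, 25, 29, 35, 41, 54, 79, 104, 108, 112 → MAD = 35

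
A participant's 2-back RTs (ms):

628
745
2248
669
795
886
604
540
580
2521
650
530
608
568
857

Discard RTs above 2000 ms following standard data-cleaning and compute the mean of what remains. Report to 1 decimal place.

Excluded: 2248, 2521
Retained (n=13): Σ = 8660
Mean = 8660/13 = 666.1538

666.2 ms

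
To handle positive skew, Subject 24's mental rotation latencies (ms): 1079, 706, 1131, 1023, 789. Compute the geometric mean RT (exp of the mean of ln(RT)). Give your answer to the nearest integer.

ln(RT): 6.9838, 6.5596, 7.0309, 6.9305, 6.6708
Mean ln(RT) = 34.1755/5 = 6.83510
Geometric mean = exp(6.83510) = 929.93 ms

930 ms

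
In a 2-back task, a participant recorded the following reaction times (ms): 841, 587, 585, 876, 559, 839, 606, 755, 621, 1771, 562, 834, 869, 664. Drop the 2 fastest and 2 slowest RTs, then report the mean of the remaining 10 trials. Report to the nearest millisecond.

Sorted: 559, 562, 585, 587, 606, 621, 664, 755, 834, 839, 841, 869, 876, 1771
Drop lowest 2 (559, 562) and highest 2 (876, 1771)
Remaining (n=10): Σ = 7201, mean = 7201/10 = 720.100

720 ms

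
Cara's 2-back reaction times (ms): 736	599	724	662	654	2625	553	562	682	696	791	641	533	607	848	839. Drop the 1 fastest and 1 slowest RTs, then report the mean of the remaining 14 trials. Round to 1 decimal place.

685.3 ms

Sorted: 533, 553, 562, 599, 607, 641, 654, 662, 682, 696, 724, 736, 791, 839, 848, 2625
Drop lowest 1 (533) and highest 1 (2625)
Remaining (n=14): Σ = 9594, mean = 9594/14 = 685.286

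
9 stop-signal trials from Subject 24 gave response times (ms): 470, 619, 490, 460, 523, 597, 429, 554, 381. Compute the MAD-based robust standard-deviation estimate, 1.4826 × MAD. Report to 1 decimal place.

90.4 ms

Sorted: 381, 429, 460, 470, 490, 523, 554, 597, 619 → median = 490
|x − 490| sorted: 0, 20, 30, 33, 61, 64, 107, 109, 129 → MAD = 61
Robust SD ≈ 1.4826 × 61 = 90.439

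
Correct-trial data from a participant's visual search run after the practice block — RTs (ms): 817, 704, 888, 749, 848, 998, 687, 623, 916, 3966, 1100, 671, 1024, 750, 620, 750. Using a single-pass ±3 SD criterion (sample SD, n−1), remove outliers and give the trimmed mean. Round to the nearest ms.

n = 16, ΣRT = 16111, M = 1006.938
Σ(x−M)² = 9651514.94; s = √(9651514.94/15) = 802.144
Cutoffs: 1006.938 ± 3·802.144 → [-1399.5, 3413.4]
Outside: 3966 → excluded.
Retained (n=15): Σ = 12145, mean = 12145/15 = 809.667

810 ms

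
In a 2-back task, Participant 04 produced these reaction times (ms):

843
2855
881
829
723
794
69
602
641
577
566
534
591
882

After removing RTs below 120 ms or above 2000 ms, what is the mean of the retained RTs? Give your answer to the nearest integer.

705 ms

Excluded: 69, 2855
Retained (n=12): Σ = 8463
Mean = 8463/12 = 705.2500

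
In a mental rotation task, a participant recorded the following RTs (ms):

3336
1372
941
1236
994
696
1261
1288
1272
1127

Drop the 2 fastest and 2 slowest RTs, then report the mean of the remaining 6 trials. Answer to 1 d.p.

1196.3 ms

Sorted: 696, 941, 994, 1127, 1236, 1261, 1272, 1288, 1372, 3336
Drop lowest 2 (696, 941) and highest 2 (1372, 3336)
Remaining (n=6): Σ = 7178, mean = 7178/6 = 1196.333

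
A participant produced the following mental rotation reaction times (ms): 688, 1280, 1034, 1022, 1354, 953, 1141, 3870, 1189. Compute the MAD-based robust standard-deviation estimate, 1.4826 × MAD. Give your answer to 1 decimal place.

206.1 ms

Sorted: 688, 953, 1022, 1034, 1141, 1189, 1280, 1354, 3870 → median = 1141
|x − 1141| sorted: 0, 48, 107, 119, 139, 188, 213, 453, 2729 → MAD = 139
Robust SD ≈ 1.4826 × 139 = 206.081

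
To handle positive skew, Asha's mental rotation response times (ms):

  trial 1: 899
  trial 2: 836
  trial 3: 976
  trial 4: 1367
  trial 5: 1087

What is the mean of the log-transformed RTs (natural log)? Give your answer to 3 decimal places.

6.925

ln(RT): 6.8013, 6.7286, 6.8835, 7.2204, 6.9912
Σ ln(RT) = 34.6249
Mean = 34.6249/5 = 6.92498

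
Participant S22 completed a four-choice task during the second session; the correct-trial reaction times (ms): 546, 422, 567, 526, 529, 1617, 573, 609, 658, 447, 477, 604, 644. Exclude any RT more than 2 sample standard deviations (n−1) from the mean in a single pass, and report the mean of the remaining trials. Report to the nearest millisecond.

n = 13, ΣRT = 8219, M = 632.231
Σ(x−M)² = 1111654.31; s = √(1111654.31/12) = 304.365
Cutoffs: 632.231 ± 2·304.365 → [23.5, 1241.0]
Outside: 1617 → excluded.
Retained (n=12): Σ = 6602, mean = 6602/12 = 550.167

550 ms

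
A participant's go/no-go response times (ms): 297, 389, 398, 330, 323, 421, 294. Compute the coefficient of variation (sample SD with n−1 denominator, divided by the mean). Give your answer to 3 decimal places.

0.147

n = 7, Σ = 2452, M = 350.2857
Σ(x−M)² = 15939.429; s = √(15939.429/6) = 51.5419
CV = 51.5419 / 350.2857 = 0.14714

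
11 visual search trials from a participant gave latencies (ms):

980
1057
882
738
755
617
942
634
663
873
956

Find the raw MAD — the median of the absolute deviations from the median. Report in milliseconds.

118 ms

Sorted: 617, 634, 663, 738, 755, 873, 882, 942, 956, 980, 1057 → median = 873
|x − 873|: 107, 184, 9, 135, 118, 256, 69, 239, 210, 0, 83
Sorted deviations: 0, 9, 69, 83, 107, 118, 135, 184, 210, 239, 256 → MAD = 118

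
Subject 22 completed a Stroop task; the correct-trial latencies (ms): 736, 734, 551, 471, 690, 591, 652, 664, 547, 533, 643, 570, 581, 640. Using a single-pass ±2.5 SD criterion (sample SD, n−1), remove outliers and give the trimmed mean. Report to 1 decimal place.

614.5 ms

n = 14, ΣRT = 8603, M = 614.500
Σ(x−M)² = 79539.50; s = √(79539.50/13) = 78.220
Cutoffs: 614.500 ± 2.5·78.220 → [418.9, 810.1]
No RTs fall outside the cutoffs; all 14 retained. Mean = 8603/14 = 614.500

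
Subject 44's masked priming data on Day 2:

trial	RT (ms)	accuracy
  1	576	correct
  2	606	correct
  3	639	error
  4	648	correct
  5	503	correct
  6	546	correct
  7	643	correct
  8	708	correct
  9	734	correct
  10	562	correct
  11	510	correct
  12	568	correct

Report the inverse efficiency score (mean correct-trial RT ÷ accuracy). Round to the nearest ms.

Correct trials (n=11): 576, 606, 648, 503, 546, 643, 708, 734, 562, 510, 568
Mean correct RT = 6604/11 = 600.3636 ms
Proportion correct = 11/12
IES = 600.3636 / (11/12) = 654.942 ms

655 ms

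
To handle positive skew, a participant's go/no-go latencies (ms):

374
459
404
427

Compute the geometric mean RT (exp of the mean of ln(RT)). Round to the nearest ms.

415 ms

ln(RT): 5.9243, 6.1291, 6.0014, 6.0568
Mean ln(RT) = 24.1115/4 = 6.02788
Geometric mean = exp(6.02788) = 414.83 ms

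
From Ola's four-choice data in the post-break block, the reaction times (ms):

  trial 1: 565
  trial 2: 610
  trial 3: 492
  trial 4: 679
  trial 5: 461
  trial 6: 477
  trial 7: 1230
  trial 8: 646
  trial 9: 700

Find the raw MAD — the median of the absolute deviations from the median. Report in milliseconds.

Sorted: 461, 477, 492, 565, 610, 646, 679, 700, 1230 → median = 610
|x − 610|: 45, 0, 118, 69, 149, 133, 620, 36, 90
Sorted deviations: 0, 36, 45, 69, 90, 118, 133, 149, 620 → MAD = 90

90 ms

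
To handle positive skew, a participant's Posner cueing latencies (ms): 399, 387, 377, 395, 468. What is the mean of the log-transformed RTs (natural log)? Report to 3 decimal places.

ln(RT): 5.9890, 5.9584, 5.9322, 5.9789, 6.1485
Σ ln(RT) = 30.0070
Mean = 30.0070/5 = 6.00140

6.001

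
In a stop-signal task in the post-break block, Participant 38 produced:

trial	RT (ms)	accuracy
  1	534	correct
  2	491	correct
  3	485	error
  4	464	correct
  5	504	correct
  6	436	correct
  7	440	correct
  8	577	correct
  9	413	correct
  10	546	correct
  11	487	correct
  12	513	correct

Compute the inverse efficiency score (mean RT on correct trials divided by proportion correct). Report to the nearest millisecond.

Correct trials (n=11): 534, 491, 464, 504, 436, 440, 577, 413, 546, 487, 513
Mean correct RT = 5405/11 = 491.3636 ms
Proportion correct = 11/12
IES = 491.3636 / (11/12) = 536.033 ms

536 ms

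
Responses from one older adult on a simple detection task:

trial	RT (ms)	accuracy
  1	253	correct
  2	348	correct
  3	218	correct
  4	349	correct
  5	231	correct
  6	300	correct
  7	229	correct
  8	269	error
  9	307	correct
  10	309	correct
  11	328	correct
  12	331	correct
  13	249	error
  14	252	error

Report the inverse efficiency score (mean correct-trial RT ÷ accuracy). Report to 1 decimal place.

370.6 ms

Correct trials (n=11): 253, 348, 218, 349, 231, 300, 229, 307, 309, 328, 331
Mean correct RT = 3203/11 = 291.1818 ms
Proportion correct = 11/14
IES = 291.1818 / (11/14) = 370.595 ms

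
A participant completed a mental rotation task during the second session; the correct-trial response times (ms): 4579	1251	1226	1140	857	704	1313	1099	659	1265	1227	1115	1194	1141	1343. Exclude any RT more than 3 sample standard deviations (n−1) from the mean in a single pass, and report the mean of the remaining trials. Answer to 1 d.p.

n = 15, ΣRT = 20113, M = 1340.867
Σ(x−M)² = 11842327.73; s = √(11842327.73/14) = 919.718
Cutoffs: 1340.867 ± 3·919.718 → [-1418.3, 4100.0]
Outside: 4579 → excluded.
Retained (n=14): Σ = 15534, mean = 15534/14 = 1109.571

1109.6 ms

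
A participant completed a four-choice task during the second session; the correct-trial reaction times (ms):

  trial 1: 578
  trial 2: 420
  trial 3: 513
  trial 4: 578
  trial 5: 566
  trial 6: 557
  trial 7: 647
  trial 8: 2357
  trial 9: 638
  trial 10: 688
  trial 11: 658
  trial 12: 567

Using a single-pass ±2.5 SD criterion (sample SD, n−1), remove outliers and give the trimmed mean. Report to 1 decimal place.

n = 12, ΣRT = 8767, M = 730.583
Σ(x−M)² = 2942216.92; s = √(2942216.92/11) = 517.179
Cutoffs: 730.583 ± 2.5·517.179 → [-562.4, 2023.5]
Outside: 2357 → excluded.
Retained (n=11): Σ = 6410, mean = 6410/11 = 582.727

582.7 ms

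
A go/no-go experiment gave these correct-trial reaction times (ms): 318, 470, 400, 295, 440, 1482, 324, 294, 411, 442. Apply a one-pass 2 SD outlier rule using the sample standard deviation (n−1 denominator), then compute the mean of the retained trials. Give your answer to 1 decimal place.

n = 10, ΣRT = 4876, M = 487.600
Σ(x−M)² = 1137132.40; s = √(1137132.40/9) = 355.455
Cutoffs: 487.600 ± 2·355.455 → [-223.3, 1198.5]
Outside: 1482 → excluded.
Retained (n=9): Σ = 3394, mean = 3394/9 = 377.111

377.1 ms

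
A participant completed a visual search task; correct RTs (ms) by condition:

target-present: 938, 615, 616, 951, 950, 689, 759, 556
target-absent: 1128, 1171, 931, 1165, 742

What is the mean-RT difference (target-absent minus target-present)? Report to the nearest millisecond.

M(target-present) = 6074/8 = 759.250
M(target-absent) = 5137/5 = 1027.400
Difference = 1027.400 − 759.250 = 268.150 ms

268 ms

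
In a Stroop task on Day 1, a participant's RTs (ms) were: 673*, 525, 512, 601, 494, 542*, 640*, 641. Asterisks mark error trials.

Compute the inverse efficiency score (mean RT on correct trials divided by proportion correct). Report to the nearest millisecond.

887 ms

Correct trials (n=5): 525, 512, 601, 494, 641
Mean correct RT = 2773/5 = 554.6000 ms
Proportion correct = 5/8
IES = 554.6000 / (5/8) = 887.360 ms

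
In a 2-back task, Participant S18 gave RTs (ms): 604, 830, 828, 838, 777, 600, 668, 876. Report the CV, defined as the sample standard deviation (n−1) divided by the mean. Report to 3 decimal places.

0.148

n = 8, Σ = 6021, M = 752.6250
Σ(x−M)² = 87317.875; s = √(87317.875/7) = 111.6870
CV = 111.6870 / 752.6250 = 0.14840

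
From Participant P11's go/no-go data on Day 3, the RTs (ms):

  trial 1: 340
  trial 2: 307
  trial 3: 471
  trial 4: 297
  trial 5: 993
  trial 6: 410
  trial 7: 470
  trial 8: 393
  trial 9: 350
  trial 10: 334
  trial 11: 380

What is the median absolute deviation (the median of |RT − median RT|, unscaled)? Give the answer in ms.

Sorted: 297, 307, 334, 340, 350, 380, 393, 410, 470, 471, 993 → median = 380
|x − 380|: 40, 73, 91, 83, 613, 30, 90, 13, 30, 46, 0
Sorted deviations: 0, 13, 30, 30, 40, 46, 73, 83, 90, 91, 613 → MAD = 46

46 ms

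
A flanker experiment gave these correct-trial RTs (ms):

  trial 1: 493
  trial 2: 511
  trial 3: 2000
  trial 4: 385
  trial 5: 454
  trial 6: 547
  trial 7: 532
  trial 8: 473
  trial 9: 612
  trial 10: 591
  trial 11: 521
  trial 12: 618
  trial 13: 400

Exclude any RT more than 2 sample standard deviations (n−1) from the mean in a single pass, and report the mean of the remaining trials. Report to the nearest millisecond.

511 ms

n = 13, ΣRT = 8137, M = 625.923
Σ(x−M)² = 2108526.92; s = √(2108526.92/12) = 419.178
Cutoffs: 625.923 ± 2·419.178 → [-212.4, 1464.3]
Outside: 2000 → excluded.
Retained (n=12): Σ = 6137, mean = 6137/12 = 511.417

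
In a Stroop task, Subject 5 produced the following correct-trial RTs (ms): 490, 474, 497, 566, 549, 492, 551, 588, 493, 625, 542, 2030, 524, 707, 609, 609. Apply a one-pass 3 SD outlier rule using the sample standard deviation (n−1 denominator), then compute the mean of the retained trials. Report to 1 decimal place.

n = 16, ΣRT = 10346, M = 646.625
Σ(x−M)² = 2099493.75; s = √(2099493.75/15) = 374.121
Cutoffs: 646.625 ± 3·374.121 → [-475.7, 1769.0]
Outside: 2030 → excluded.
Retained (n=15): Σ = 8316, mean = 8316/15 = 554.400

554.4 ms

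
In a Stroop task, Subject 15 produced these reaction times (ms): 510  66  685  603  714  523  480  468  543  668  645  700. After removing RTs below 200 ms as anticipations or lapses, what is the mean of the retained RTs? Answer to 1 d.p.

594.5 ms

Excluded: 66
Retained (n=11): Σ = 6539
Mean = 6539/11 = 594.4545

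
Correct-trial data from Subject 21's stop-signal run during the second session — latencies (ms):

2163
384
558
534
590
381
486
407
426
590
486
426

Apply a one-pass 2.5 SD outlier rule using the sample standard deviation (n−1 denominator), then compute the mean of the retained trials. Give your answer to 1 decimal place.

n = 12, ΣRT = 7431, M = 619.250
Σ(x−M)² = 2663252.25; s = √(2663252.25/11) = 492.051
Cutoffs: 619.250 ± 2.5·492.051 → [-610.9, 1849.4]
Outside: 2163 → excluded.
Retained (n=11): Σ = 5268, mean = 5268/11 = 478.909

478.9 ms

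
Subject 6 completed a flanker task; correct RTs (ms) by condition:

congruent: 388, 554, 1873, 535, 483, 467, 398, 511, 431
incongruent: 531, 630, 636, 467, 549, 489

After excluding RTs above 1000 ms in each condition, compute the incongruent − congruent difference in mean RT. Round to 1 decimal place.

congruent: exclude 1873
M(congruent) = 3767/8 = 470.875
M(incongruent) = 3302/6 = 550.333
Difference = 550.333 − 470.875 = 79.458 ms

79.5 ms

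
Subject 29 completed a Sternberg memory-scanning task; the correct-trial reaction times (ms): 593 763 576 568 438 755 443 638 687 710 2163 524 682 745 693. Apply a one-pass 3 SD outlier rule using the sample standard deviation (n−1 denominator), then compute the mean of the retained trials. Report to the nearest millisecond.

630 ms

n = 15, ΣRT = 10978, M = 731.867
Σ(x−M)² = 2348559.73; s = √(2348559.73/14) = 409.578
Cutoffs: 731.867 ± 3·409.578 → [-496.9, 1960.6]
Outside: 2163 → excluded.
Retained (n=14): Σ = 8815, mean = 8815/14 = 629.643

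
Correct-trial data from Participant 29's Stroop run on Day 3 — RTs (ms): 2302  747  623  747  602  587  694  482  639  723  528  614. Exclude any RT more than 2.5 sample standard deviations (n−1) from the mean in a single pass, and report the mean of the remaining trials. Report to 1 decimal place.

n = 12, ΣRT = 9288, M = 774.000
Σ(x−M)² = 2622202.00; s = √(2622202.00/11) = 488.244
Cutoffs: 774.000 ± 2.5·488.244 → [-446.6, 1994.6]
Outside: 2302 → excluded.
Retained (n=11): Σ = 6986, mean = 6986/11 = 635.091

635.1 ms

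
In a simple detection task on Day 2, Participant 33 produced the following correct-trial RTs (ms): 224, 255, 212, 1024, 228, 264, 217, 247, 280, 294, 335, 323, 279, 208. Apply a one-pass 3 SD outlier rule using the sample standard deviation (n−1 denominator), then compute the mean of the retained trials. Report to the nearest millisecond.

n = 14, ΣRT = 4390, M = 313.571
Σ(x−M)² = 564415.43; s = √(564415.43/13) = 208.366
Cutoffs: 313.571 ± 3·208.366 → [-311.5, 938.7]
Outside: 1024 → excluded.
Retained (n=13): Σ = 3366, mean = 3366/13 = 258.923

259 ms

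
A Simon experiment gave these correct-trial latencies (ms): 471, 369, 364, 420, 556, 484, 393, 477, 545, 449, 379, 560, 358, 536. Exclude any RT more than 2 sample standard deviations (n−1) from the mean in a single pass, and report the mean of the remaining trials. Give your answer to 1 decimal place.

454.4 ms

n = 14, ΣRT = 6361, M = 454.357
Σ(x−M)² = 73429.21; s = √(73429.21/13) = 75.156
Cutoffs: 454.357 ± 2·75.156 → [304.0, 604.7]
No RTs fall outside the cutoffs; all 14 retained. Mean = 6361/14 = 454.357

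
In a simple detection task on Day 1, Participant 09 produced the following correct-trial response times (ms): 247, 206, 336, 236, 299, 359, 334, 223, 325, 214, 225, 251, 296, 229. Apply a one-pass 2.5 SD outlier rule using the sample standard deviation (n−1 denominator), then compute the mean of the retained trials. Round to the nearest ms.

270 ms

n = 14, ΣRT = 3780, M = 270.000
Σ(x−M)² = 36108.00; s = √(36108.00/13) = 52.702
Cutoffs: 270.000 ± 2.5·52.702 → [138.2, 401.8]
No RTs fall outside the cutoffs; all 14 retained. Mean = 3780/14 = 270.000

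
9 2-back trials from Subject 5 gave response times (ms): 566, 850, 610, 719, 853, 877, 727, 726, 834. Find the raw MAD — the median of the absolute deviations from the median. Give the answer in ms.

Sorted: 566, 610, 719, 726, 727, 834, 850, 853, 877 → median = 727
|x − 727|: 161, 123, 117, 8, 126, 150, 0, 1, 107
Sorted deviations: 0, 1, 8, 107, 117, 123, 126, 150, 161 → MAD = 117

117 ms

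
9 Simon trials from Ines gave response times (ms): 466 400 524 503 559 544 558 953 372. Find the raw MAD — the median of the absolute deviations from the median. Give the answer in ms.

35 ms

Sorted: 372, 400, 466, 503, 524, 544, 558, 559, 953 → median = 524
|x − 524|: 58, 124, 0, 21, 35, 20, 34, 429, 152
Sorted deviations: 0, 20, 21, 34, 35, 58, 124, 152, 429 → MAD = 35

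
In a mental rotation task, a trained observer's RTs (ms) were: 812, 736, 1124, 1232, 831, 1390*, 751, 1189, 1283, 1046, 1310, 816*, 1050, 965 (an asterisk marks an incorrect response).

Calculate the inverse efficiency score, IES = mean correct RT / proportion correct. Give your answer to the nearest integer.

1199 ms

Correct trials (n=12): 812, 736, 1124, 1232, 831, 751, 1189, 1283, 1046, 1310, 1050, 965
Mean correct RT = 12329/12 = 1027.4167 ms
Proportion correct = 12/14
IES = 1027.4167 / (12/14) = 1198.653 ms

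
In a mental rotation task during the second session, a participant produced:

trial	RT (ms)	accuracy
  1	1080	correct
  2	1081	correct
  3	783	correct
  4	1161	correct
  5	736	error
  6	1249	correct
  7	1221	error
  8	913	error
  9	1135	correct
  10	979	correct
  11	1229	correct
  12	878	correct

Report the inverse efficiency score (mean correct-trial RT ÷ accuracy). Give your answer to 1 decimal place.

1418.5 ms

Correct trials (n=9): 1080, 1081, 783, 1161, 1249, 1135, 979, 1229, 878
Mean correct RT = 9575/9 = 1063.8889 ms
Proportion correct = 9/12
IES = 1063.8889 / (9/12) = 1418.519 ms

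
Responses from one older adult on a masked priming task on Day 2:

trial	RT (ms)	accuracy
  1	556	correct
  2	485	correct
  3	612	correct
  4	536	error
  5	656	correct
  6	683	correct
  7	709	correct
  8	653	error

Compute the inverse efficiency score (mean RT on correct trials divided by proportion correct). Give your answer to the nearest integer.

822 ms

Correct trials (n=6): 556, 485, 612, 656, 683, 709
Mean correct RT = 3701/6 = 616.8333 ms
Proportion correct = 6/8
IES = 616.8333 / (6/8) = 822.444 ms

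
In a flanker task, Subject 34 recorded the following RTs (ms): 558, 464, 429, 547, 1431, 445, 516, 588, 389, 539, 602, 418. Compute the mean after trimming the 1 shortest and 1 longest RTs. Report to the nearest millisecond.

Sorted: 389, 418, 429, 445, 464, 516, 539, 547, 558, 588, 602, 1431
Drop lowest 1 (389) and highest 1 (1431)
Remaining (n=10): Σ = 5106, mean = 5106/10 = 510.600

511 ms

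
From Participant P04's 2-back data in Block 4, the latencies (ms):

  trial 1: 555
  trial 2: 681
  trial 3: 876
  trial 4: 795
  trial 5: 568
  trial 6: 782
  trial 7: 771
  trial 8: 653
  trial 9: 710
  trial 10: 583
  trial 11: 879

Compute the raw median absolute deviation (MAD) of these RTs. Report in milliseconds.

85 ms

Sorted: 555, 568, 583, 653, 681, 710, 771, 782, 795, 876, 879 → median = 710
|x − 710|: 155, 29, 166, 85, 142, 72, 61, 57, 0, 127, 169
Sorted deviations: 0, 29, 57, 61, 72, 85, 127, 142, 155, 166, 169 → MAD = 85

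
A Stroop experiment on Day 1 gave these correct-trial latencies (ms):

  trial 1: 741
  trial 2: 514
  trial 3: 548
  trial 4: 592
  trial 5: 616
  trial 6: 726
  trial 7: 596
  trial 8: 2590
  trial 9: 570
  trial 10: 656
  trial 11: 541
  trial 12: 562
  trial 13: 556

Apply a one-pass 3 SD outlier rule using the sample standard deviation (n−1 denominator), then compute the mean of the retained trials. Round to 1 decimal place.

601.5 ms

n = 13, ΣRT = 9808, M = 754.462
Σ(x−M)² = 3707031.23; s = √(3707031.23/12) = 555.805
Cutoffs: 754.462 ± 3·555.805 → [-913.0, 2421.9]
Outside: 2590 → excluded.
Retained (n=12): Σ = 7218, mean = 7218/12 = 601.500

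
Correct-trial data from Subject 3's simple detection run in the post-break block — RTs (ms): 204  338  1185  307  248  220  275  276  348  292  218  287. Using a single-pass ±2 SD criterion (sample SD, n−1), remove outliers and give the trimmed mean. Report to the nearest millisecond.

n = 12, ΣRT = 4198, M = 349.833
Σ(x−M)² = 783699.67; s = √(783699.67/11) = 266.918
Cutoffs: 349.833 ± 2·266.918 → [-184.0, 883.7]
Outside: 1185 → excluded.
Retained (n=11): Σ = 3013, mean = 3013/11 = 273.909

274 ms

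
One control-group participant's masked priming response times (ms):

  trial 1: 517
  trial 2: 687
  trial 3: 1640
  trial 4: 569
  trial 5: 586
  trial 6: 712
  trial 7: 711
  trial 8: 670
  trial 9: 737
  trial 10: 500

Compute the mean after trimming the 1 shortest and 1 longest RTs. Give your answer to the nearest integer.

Sorted: 500, 517, 569, 586, 670, 687, 711, 712, 737, 1640
Drop lowest 1 (500) and highest 1 (1640)
Remaining (n=8): Σ = 5189, mean = 5189/8 = 648.625

649 ms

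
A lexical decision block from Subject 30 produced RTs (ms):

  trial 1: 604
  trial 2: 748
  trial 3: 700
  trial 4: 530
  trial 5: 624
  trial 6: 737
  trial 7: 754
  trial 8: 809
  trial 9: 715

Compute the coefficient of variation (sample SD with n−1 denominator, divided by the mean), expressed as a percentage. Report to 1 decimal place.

n = 9, Σ = 6221, M = 691.2222
Σ(x−M)² = 61893.556; s = √(61893.556/8) = 87.9585
CV = 87.9585 / 691.2222 = 0.12725 = 12.725%

12.7%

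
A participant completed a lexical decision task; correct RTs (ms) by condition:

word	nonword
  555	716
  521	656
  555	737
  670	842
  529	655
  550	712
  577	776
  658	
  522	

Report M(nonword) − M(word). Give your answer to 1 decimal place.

156.9 ms

M(word) = 5137/9 = 570.778
M(nonword) = 5094/7 = 727.714
Difference = 727.714 − 570.778 = 156.937 ms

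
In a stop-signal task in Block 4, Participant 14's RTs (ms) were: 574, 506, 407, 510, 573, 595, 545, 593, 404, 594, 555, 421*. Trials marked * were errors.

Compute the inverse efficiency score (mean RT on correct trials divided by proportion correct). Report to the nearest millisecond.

581 ms

Correct trials (n=11): 574, 506, 407, 510, 573, 595, 545, 593, 404, 594, 555
Mean correct RT = 5856/11 = 532.3636 ms
Proportion correct = 11/12
IES = 532.3636 / (11/12) = 580.760 ms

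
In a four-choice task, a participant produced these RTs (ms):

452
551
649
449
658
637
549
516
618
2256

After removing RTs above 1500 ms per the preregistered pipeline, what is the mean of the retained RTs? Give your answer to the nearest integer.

Excluded: 2256
Retained (n=9): Σ = 5079
Mean = 5079/9 = 564.3333

564 ms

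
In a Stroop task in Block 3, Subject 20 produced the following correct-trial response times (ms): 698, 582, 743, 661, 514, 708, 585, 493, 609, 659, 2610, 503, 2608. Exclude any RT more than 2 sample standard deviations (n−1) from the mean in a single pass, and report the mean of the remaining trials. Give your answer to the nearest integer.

614 ms

n = 13, ΣRT = 11973, M = 921.000
Σ(x−M)² = 6810434.00; s = √(6810434.00/12) = 753.350
Cutoffs: 921.000 ± 2·753.350 → [-585.7, 2427.7]
Outside: 2608, 2610 → excluded.
Retained (n=11): Σ = 6755, mean = 6755/11 = 614.091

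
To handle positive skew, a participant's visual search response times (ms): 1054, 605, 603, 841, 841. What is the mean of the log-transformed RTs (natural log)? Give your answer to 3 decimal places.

6.647

ln(RT): 6.9603, 6.4052, 6.4019, 6.7346, 6.7346
Σ ln(RT) = 33.2367
Mean = 33.2367/5 = 6.64734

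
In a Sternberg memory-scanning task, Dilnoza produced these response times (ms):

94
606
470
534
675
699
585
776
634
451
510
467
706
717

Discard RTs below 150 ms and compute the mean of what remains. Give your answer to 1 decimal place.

Excluded: 94
Retained (n=13): Σ = 7830
Mean = 7830/13 = 602.3077

602.3 ms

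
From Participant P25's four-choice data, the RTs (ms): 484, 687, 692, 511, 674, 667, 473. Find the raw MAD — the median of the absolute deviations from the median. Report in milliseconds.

Sorted: 473, 484, 511, 667, 674, 687, 692 → median = 667
|x − 667|: 183, 20, 25, 156, 7, 0, 194
Sorted deviations: 0, 7, 20, 25, 156, 183, 194 → MAD = 25

25 ms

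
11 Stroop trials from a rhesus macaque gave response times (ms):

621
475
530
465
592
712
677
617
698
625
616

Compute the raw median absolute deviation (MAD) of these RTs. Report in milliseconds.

60 ms

Sorted: 465, 475, 530, 592, 616, 617, 621, 625, 677, 698, 712 → median = 617
|x − 617|: 4, 142, 87, 152, 25, 95, 60, 0, 81, 8, 1
Sorted deviations: 0, 1, 4, 8, 25, 60, 81, 87, 95, 142, 152 → MAD = 60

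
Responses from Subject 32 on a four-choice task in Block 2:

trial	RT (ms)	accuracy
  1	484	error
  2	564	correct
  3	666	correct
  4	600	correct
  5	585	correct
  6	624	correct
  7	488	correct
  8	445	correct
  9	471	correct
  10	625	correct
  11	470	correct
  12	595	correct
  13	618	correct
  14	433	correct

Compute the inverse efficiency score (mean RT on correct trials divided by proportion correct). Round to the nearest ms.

Correct trials (n=13): 564, 666, 600, 585, 624, 488, 445, 471, 625, 470, 595, 618, 433
Mean correct RT = 7184/13 = 552.6154 ms
Proportion correct = 13/14
IES = 552.6154 / (13/14) = 595.124 ms

595 ms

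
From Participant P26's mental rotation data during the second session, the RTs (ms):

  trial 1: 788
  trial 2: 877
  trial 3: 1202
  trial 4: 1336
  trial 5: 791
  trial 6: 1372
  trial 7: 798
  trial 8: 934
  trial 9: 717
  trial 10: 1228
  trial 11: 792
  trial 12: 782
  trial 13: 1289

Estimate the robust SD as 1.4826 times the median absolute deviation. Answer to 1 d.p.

140.8 ms

Sorted: 717, 782, 788, 791, 792, 798, 877, 934, 1202, 1228, 1289, 1336, 1372 → median = 877
|x − 877| sorted: 0, 57, 79, 85, 86, 89, 95, 160, 325, 351, 412, 459, 495 → MAD = 95
Robust SD ≈ 1.4826 × 95 = 140.847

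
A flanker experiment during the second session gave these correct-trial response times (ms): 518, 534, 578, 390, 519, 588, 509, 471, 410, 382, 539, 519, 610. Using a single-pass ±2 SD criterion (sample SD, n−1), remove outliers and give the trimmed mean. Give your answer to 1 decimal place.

505.2 ms

n = 13, ΣRT = 6567, M = 505.154
Σ(x−M)² = 64351.69; s = √(64351.69/12) = 73.230
Cutoffs: 505.154 ± 2·73.230 → [358.7, 651.6]
No RTs fall outside the cutoffs; all 13 retained. Mean = 6567/13 = 505.154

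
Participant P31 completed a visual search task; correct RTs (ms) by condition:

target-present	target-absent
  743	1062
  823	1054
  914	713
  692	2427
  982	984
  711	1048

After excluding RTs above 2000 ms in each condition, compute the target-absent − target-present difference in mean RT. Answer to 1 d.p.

target-absent: exclude 2427
M(target-present) = 4865/6 = 810.833
M(target-absent) = 4861/5 = 972.200
Difference = 972.200 − 810.833 = 161.367 ms

161.4 ms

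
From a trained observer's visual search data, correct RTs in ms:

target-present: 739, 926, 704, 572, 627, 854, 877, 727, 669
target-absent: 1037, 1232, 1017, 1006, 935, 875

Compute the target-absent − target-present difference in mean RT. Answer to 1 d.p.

M(target-present) = 6695/9 = 743.889
M(target-absent) = 6102/6 = 1017.000
Difference = 1017.000 − 743.889 = 273.111 ms

273.1 ms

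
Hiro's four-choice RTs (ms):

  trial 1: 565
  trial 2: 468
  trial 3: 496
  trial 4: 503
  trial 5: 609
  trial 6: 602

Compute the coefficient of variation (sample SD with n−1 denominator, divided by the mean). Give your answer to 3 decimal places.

0.110

n = 6, Σ = 3243, M = 540.5000
Σ(x−M)² = 17717.500; s = √(17717.500/5) = 59.5273
CV = 59.5273 / 540.5000 = 0.11013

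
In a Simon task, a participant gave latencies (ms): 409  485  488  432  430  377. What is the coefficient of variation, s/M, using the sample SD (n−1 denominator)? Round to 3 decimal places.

0.099

n = 6, Σ = 2621, M = 436.8333
Σ(x−M)² = 9362.833; s = √(9362.833/5) = 43.2732
CV = 43.2732 / 436.8333 = 0.09906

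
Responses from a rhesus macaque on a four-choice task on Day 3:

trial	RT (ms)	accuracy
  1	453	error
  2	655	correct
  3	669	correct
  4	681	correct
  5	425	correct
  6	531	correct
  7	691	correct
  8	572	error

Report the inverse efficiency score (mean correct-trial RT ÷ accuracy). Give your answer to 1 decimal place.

Correct trials (n=6): 655, 669, 681, 425, 531, 691
Mean correct RT = 3652/6 = 608.6667 ms
Proportion correct = 6/8
IES = 608.6667 / (6/8) = 811.556 ms

811.6 ms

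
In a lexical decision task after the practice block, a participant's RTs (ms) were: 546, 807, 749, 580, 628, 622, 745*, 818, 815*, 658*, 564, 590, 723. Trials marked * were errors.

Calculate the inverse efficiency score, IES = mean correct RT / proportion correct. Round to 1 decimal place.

861.5 ms

Correct trials (n=10): 546, 807, 749, 580, 628, 622, 818, 564, 590, 723
Mean correct RT = 6627/10 = 662.7000 ms
Proportion correct = 10/13
IES = 662.7000 / (10/13) = 861.510 ms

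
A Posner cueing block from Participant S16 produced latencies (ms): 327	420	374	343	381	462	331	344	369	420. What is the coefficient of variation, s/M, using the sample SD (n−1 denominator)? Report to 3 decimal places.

0.118

n = 10, Σ = 3771, M = 377.1000
Σ(x−M)² = 17872.900; s = √(17872.900/9) = 44.5632
CV = 44.5632 / 377.1000 = 0.11817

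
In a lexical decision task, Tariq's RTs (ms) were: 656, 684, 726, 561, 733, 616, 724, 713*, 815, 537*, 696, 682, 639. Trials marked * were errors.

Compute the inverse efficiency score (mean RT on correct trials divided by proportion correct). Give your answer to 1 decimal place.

Correct trials (n=11): 656, 684, 726, 561, 733, 616, 724, 815, 696, 682, 639
Mean correct RT = 7532/11 = 684.7273 ms
Proportion correct = 11/13
IES = 684.7273 / (11/13) = 809.223 ms

809.2 ms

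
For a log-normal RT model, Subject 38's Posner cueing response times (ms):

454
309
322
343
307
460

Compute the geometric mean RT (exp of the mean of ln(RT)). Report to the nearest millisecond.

360 ms

ln(RT): 6.1181, 5.7333, 5.7746, 5.8377, 5.7268, 6.1312
Mean ln(RT) = 35.3218/6 = 5.88697
Geometric mean = exp(5.88697) = 360.31 ms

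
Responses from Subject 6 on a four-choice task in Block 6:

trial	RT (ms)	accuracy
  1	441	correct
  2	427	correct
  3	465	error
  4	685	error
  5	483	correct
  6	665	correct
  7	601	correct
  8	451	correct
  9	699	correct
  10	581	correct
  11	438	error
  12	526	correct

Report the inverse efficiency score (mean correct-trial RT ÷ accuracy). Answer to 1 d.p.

722.1 ms

Correct trials (n=9): 441, 427, 483, 665, 601, 451, 699, 581, 526
Mean correct RT = 4874/9 = 541.5556 ms
Proportion correct = 9/12
IES = 541.5556 / (9/12) = 722.074 ms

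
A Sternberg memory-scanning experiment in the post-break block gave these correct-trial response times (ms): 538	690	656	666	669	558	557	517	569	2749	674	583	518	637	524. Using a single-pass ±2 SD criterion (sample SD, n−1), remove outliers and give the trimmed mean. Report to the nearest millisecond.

n = 15, ΣRT = 11105, M = 740.333
Σ(x−M)² = 4378093.33; s = √(4378093.33/14) = 559.215
Cutoffs: 740.333 ± 2·559.215 → [-378.1, 1858.8]
Outside: 2749 → excluded.
Retained (n=14): Σ = 8356, mean = 8356/14 = 596.857

597 ms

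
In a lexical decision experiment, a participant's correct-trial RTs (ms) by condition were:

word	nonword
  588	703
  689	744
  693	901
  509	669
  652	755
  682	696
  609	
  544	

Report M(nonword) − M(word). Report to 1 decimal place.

123.9 ms

M(word) = 4966/8 = 620.750
M(nonword) = 4468/6 = 744.667
Difference = 744.667 − 620.750 = 123.917 ms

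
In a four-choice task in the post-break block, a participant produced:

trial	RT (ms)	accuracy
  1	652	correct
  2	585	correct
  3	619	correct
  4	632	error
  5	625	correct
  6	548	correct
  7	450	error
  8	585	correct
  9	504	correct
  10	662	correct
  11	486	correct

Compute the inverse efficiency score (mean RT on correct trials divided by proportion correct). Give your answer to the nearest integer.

715 ms

Correct trials (n=9): 652, 585, 619, 625, 548, 585, 504, 662, 486
Mean correct RT = 5266/9 = 585.1111 ms
Proportion correct = 9/11
IES = 585.1111 / (9/11) = 715.136 ms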